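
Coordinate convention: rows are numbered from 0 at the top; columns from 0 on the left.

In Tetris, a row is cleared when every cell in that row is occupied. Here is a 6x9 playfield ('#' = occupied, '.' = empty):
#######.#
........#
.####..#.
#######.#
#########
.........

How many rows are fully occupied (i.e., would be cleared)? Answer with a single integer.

Check each row:
  row 0: 1 empty cell -> not full
  row 1: 8 empty cells -> not full
  row 2: 4 empty cells -> not full
  row 3: 1 empty cell -> not full
  row 4: 0 empty cells -> FULL (clear)
  row 5: 9 empty cells -> not full
Total rows cleared: 1

Answer: 1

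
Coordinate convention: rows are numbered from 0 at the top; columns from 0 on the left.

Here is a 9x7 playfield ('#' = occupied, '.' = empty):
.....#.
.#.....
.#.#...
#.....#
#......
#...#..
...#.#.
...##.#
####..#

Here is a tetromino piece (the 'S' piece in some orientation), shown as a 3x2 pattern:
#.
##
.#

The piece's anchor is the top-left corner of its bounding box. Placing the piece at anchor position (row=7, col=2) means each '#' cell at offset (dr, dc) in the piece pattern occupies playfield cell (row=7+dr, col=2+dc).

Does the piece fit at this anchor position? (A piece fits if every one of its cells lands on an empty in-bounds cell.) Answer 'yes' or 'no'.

Answer: no

Derivation:
Check each piece cell at anchor (7, 2):
  offset (0,0) -> (7,2): empty -> OK
  offset (1,0) -> (8,2): occupied ('#') -> FAIL
  offset (1,1) -> (8,3): occupied ('#') -> FAIL
  offset (2,1) -> (9,3): out of bounds -> FAIL
All cells valid: no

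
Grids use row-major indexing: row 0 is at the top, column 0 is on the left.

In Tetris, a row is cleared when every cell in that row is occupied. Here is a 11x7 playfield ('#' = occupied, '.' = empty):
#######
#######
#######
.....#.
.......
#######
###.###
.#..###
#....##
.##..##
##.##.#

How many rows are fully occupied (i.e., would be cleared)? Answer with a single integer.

Answer: 4

Derivation:
Check each row:
  row 0: 0 empty cells -> FULL (clear)
  row 1: 0 empty cells -> FULL (clear)
  row 2: 0 empty cells -> FULL (clear)
  row 3: 6 empty cells -> not full
  row 4: 7 empty cells -> not full
  row 5: 0 empty cells -> FULL (clear)
  row 6: 1 empty cell -> not full
  row 7: 3 empty cells -> not full
  row 8: 4 empty cells -> not full
  row 9: 3 empty cells -> not full
  row 10: 2 empty cells -> not full
Total rows cleared: 4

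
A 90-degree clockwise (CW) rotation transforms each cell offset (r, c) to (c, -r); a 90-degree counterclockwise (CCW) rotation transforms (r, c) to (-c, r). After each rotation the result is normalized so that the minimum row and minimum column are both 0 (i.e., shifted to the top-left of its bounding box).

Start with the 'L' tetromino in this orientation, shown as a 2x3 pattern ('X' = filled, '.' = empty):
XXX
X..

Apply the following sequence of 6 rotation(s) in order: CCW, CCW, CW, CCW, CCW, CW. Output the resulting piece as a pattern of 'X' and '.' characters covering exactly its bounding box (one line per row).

Start:
XXX
X..
After rotation 1 (CCW):
X.
X.
XX
After rotation 2 (CCW):
..X
XXX
After rotation 3 (CW):
X.
X.
XX
After rotation 4 (CCW):
..X
XXX
After rotation 5 (CCW):
XX
.X
.X
After rotation 6 (CW):
..X
XXX

Answer: ..X
XXX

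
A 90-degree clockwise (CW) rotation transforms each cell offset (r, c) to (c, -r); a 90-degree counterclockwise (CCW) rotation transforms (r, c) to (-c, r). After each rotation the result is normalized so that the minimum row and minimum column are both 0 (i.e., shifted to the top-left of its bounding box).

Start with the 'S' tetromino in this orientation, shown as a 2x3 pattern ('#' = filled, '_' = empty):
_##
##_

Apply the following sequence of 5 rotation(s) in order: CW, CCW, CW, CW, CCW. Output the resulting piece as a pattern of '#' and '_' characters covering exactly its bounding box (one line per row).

Start:
_##
##_
After rotation 1 (CW):
#_
##
_#
After rotation 2 (CCW):
_##
##_
After rotation 3 (CW):
#_
##
_#
After rotation 4 (CW):
_##
##_
After rotation 5 (CCW):
#_
##
_#

Answer: #_
##
_#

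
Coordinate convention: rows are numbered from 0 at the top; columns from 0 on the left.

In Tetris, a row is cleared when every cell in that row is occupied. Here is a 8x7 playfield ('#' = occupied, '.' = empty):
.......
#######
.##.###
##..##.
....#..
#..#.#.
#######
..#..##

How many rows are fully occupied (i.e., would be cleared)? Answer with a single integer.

Answer: 2

Derivation:
Check each row:
  row 0: 7 empty cells -> not full
  row 1: 0 empty cells -> FULL (clear)
  row 2: 2 empty cells -> not full
  row 3: 3 empty cells -> not full
  row 4: 6 empty cells -> not full
  row 5: 4 empty cells -> not full
  row 6: 0 empty cells -> FULL (clear)
  row 7: 4 empty cells -> not full
Total rows cleared: 2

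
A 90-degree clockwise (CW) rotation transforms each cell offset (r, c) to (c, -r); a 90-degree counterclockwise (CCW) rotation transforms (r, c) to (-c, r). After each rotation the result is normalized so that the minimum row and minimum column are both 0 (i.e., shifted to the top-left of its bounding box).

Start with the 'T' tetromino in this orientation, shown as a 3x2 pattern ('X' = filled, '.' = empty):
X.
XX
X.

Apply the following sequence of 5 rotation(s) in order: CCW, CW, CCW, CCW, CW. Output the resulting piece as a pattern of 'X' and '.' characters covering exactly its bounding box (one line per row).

Answer: .X.
XXX

Derivation:
Start:
X.
XX
X.
After rotation 1 (CCW):
.X.
XXX
After rotation 2 (CW):
X.
XX
X.
After rotation 3 (CCW):
.X.
XXX
After rotation 4 (CCW):
.X
XX
.X
After rotation 5 (CW):
.X.
XXX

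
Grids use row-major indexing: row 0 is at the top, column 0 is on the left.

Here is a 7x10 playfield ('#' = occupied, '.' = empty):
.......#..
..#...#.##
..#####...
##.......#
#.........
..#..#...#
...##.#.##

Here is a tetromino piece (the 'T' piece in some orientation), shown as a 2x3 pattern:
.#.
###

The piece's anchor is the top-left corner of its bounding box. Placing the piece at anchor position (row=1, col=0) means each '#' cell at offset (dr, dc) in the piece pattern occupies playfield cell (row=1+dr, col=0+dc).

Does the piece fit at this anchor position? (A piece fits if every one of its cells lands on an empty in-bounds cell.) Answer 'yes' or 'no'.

Check each piece cell at anchor (1, 0):
  offset (0,1) -> (1,1): empty -> OK
  offset (1,0) -> (2,0): empty -> OK
  offset (1,1) -> (2,1): empty -> OK
  offset (1,2) -> (2,2): occupied ('#') -> FAIL
All cells valid: no

Answer: no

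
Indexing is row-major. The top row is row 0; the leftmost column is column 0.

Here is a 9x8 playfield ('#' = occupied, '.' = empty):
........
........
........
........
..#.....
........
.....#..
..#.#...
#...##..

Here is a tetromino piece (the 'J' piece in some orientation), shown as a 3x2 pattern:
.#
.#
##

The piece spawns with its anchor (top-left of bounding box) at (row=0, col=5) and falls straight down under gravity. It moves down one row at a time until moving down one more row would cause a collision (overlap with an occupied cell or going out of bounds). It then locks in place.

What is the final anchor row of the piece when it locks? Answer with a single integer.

Spawn at (row=0, col=5). Try each row:
  row 0: fits
  row 1: fits
  row 2: fits
  row 3: fits
  row 4: blocked -> lock at row 3

Answer: 3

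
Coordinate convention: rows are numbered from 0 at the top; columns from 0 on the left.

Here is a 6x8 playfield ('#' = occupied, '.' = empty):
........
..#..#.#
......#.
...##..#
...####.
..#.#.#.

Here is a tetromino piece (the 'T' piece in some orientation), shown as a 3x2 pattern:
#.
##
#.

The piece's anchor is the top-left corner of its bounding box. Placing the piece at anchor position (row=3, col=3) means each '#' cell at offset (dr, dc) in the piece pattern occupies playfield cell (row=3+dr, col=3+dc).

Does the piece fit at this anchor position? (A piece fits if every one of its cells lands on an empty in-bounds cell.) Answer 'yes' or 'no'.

Answer: no

Derivation:
Check each piece cell at anchor (3, 3):
  offset (0,0) -> (3,3): occupied ('#') -> FAIL
  offset (1,0) -> (4,3): occupied ('#') -> FAIL
  offset (1,1) -> (4,4): occupied ('#') -> FAIL
  offset (2,0) -> (5,3): empty -> OK
All cells valid: no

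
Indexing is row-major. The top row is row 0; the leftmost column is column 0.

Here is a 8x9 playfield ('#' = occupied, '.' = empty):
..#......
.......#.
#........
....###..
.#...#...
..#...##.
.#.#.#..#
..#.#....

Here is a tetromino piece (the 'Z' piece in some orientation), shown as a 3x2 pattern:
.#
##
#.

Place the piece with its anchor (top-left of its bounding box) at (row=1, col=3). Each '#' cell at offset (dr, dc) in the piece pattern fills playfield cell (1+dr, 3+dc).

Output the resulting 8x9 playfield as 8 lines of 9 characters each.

Fill (1+0,3+1) = (1,4)
Fill (1+1,3+0) = (2,3)
Fill (1+1,3+1) = (2,4)
Fill (1+2,3+0) = (3,3)

Answer: ..#......
....#..#.
#..##....
...####..
.#...#...
..#...##.
.#.#.#..#
..#.#....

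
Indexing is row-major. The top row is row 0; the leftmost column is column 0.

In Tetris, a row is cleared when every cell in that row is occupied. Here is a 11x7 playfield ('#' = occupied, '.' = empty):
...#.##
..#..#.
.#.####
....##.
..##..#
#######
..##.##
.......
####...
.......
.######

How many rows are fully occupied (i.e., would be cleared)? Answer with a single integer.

Check each row:
  row 0: 4 empty cells -> not full
  row 1: 5 empty cells -> not full
  row 2: 2 empty cells -> not full
  row 3: 5 empty cells -> not full
  row 4: 4 empty cells -> not full
  row 5: 0 empty cells -> FULL (clear)
  row 6: 3 empty cells -> not full
  row 7: 7 empty cells -> not full
  row 8: 3 empty cells -> not full
  row 9: 7 empty cells -> not full
  row 10: 1 empty cell -> not full
Total rows cleared: 1

Answer: 1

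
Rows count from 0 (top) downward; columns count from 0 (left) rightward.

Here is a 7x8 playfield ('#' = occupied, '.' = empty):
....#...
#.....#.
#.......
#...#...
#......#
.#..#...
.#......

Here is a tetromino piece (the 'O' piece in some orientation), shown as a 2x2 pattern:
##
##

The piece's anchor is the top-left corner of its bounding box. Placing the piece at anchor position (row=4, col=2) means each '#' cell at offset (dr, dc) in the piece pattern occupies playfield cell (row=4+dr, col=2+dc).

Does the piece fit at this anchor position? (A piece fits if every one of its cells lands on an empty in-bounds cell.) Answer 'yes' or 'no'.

Check each piece cell at anchor (4, 2):
  offset (0,0) -> (4,2): empty -> OK
  offset (0,1) -> (4,3): empty -> OK
  offset (1,0) -> (5,2): empty -> OK
  offset (1,1) -> (5,3): empty -> OK
All cells valid: yes

Answer: yes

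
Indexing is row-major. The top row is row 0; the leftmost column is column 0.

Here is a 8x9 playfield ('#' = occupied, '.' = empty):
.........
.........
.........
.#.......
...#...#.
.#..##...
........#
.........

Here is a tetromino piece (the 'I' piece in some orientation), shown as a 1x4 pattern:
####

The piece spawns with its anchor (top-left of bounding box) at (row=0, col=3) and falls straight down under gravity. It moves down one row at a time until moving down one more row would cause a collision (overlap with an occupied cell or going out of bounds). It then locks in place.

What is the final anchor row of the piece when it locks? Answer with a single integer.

Answer: 3

Derivation:
Spawn at (row=0, col=3). Try each row:
  row 0: fits
  row 1: fits
  row 2: fits
  row 3: fits
  row 4: blocked -> lock at row 3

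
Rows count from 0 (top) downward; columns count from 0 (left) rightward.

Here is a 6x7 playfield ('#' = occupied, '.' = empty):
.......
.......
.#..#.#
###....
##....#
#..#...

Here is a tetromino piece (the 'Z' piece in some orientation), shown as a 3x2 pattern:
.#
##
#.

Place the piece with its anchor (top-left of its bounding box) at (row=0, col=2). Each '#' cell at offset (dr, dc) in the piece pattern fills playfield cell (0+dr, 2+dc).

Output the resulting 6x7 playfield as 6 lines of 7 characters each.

Answer: ...#...
..##...
.##.#.#
###....
##....#
#..#...

Derivation:
Fill (0+0,2+1) = (0,3)
Fill (0+1,2+0) = (1,2)
Fill (0+1,2+1) = (1,3)
Fill (0+2,2+0) = (2,2)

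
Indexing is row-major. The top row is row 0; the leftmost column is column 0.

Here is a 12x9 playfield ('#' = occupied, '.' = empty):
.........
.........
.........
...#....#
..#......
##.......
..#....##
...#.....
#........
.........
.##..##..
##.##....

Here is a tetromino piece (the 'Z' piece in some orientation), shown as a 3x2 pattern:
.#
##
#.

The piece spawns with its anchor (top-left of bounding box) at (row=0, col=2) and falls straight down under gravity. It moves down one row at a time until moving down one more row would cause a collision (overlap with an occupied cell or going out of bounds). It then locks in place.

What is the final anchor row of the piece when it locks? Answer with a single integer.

Spawn at (row=0, col=2). Try each row:
  row 0: fits
  row 1: fits
  row 2: blocked -> lock at row 1

Answer: 1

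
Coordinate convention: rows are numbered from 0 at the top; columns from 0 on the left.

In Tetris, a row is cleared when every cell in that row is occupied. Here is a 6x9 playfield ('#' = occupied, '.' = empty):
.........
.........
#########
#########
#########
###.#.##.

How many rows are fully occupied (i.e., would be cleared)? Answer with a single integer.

Answer: 3

Derivation:
Check each row:
  row 0: 9 empty cells -> not full
  row 1: 9 empty cells -> not full
  row 2: 0 empty cells -> FULL (clear)
  row 3: 0 empty cells -> FULL (clear)
  row 4: 0 empty cells -> FULL (clear)
  row 5: 3 empty cells -> not full
Total rows cleared: 3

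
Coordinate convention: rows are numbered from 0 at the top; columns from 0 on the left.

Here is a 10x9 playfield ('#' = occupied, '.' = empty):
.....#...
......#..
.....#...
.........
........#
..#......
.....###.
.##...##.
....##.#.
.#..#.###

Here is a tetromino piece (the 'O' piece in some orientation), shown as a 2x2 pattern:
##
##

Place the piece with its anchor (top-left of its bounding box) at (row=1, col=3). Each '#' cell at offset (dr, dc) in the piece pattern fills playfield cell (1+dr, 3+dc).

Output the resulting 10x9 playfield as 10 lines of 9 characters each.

Answer: .....#...
...##.#..
...###...
.........
........#
..#......
.....###.
.##...##.
....##.#.
.#..#.###

Derivation:
Fill (1+0,3+0) = (1,3)
Fill (1+0,3+1) = (1,4)
Fill (1+1,3+0) = (2,3)
Fill (1+1,3+1) = (2,4)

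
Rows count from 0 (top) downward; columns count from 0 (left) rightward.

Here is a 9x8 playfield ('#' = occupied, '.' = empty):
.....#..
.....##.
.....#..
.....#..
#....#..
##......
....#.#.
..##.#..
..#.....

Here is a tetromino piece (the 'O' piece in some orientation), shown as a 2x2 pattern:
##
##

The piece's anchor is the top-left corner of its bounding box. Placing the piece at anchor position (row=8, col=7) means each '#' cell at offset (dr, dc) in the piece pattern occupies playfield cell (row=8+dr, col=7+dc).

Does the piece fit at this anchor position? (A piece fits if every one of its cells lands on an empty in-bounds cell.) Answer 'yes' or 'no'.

Answer: no

Derivation:
Check each piece cell at anchor (8, 7):
  offset (0,0) -> (8,7): empty -> OK
  offset (0,1) -> (8,8): out of bounds -> FAIL
  offset (1,0) -> (9,7): out of bounds -> FAIL
  offset (1,1) -> (9,8): out of bounds -> FAIL
All cells valid: no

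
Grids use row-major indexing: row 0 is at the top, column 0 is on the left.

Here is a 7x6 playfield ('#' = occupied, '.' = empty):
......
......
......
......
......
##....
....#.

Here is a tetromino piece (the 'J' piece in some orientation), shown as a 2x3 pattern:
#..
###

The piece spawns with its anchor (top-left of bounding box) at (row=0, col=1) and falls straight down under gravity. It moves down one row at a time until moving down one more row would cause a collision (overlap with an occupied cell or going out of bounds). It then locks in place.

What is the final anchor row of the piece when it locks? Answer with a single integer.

Spawn at (row=0, col=1). Try each row:
  row 0: fits
  row 1: fits
  row 2: fits
  row 3: fits
  row 4: blocked -> lock at row 3

Answer: 3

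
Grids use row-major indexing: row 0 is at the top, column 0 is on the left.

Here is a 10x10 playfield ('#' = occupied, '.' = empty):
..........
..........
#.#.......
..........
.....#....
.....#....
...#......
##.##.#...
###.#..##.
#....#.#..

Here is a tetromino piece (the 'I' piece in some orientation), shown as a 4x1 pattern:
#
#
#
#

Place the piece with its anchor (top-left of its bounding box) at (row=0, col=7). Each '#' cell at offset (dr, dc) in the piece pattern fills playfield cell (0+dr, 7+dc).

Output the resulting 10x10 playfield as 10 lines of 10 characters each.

Fill (0+0,7+0) = (0,7)
Fill (0+1,7+0) = (1,7)
Fill (0+2,7+0) = (2,7)
Fill (0+3,7+0) = (3,7)

Answer: .......#..
.......#..
#.#....#..
.......#..
.....#....
.....#....
...#......
##.##.#...
###.#..##.
#....#.#..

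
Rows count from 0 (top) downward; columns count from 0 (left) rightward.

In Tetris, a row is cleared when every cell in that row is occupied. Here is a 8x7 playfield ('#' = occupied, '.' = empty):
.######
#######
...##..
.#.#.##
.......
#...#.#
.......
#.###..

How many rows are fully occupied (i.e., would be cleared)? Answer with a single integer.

Check each row:
  row 0: 1 empty cell -> not full
  row 1: 0 empty cells -> FULL (clear)
  row 2: 5 empty cells -> not full
  row 3: 3 empty cells -> not full
  row 4: 7 empty cells -> not full
  row 5: 4 empty cells -> not full
  row 6: 7 empty cells -> not full
  row 7: 3 empty cells -> not full
Total rows cleared: 1

Answer: 1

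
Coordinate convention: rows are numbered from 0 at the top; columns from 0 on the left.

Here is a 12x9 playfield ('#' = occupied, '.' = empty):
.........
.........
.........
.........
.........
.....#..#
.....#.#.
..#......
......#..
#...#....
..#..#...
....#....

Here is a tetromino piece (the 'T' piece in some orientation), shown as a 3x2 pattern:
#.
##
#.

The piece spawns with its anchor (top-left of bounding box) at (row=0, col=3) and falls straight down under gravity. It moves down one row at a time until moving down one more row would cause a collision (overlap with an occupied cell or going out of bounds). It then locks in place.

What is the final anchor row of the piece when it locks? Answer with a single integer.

Answer: 7

Derivation:
Spawn at (row=0, col=3). Try each row:
  row 0: fits
  row 1: fits
  row 2: fits
  row 3: fits
  row 4: fits
  row 5: fits
  row 6: fits
  row 7: fits
  row 8: blocked -> lock at row 7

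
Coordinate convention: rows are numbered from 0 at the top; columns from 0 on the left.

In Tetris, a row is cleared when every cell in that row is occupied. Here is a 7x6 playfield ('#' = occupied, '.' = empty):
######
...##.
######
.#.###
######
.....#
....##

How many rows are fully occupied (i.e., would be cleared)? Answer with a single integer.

Answer: 3

Derivation:
Check each row:
  row 0: 0 empty cells -> FULL (clear)
  row 1: 4 empty cells -> not full
  row 2: 0 empty cells -> FULL (clear)
  row 3: 2 empty cells -> not full
  row 4: 0 empty cells -> FULL (clear)
  row 5: 5 empty cells -> not full
  row 6: 4 empty cells -> not full
Total rows cleared: 3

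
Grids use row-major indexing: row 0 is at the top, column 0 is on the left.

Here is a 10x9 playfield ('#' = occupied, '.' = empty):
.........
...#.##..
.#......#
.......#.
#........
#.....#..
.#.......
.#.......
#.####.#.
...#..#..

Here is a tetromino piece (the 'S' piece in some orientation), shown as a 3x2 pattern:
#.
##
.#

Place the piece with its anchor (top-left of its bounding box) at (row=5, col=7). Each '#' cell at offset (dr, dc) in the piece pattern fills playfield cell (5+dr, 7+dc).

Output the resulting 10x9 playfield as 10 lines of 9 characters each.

Answer: .........
...#.##..
.#......#
.......#.
#........
#.....##.
.#.....##
.#......#
#.####.#.
...#..#..

Derivation:
Fill (5+0,7+0) = (5,7)
Fill (5+1,7+0) = (6,7)
Fill (5+1,7+1) = (6,8)
Fill (5+2,7+1) = (7,8)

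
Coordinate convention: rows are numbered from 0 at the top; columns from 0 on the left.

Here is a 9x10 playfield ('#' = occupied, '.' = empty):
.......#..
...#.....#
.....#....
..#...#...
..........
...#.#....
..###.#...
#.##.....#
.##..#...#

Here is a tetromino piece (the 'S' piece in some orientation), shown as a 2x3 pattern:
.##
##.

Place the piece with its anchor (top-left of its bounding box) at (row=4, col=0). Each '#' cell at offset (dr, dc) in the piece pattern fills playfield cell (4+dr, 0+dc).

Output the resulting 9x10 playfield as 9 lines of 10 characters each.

Answer: .......#..
...#.....#
.....#....
..#...#...
.##.......
##.#.#....
..###.#...
#.##.....#
.##..#...#

Derivation:
Fill (4+0,0+1) = (4,1)
Fill (4+0,0+2) = (4,2)
Fill (4+1,0+0) = (5,0)
Fill (4+1,0+1) = (5,1)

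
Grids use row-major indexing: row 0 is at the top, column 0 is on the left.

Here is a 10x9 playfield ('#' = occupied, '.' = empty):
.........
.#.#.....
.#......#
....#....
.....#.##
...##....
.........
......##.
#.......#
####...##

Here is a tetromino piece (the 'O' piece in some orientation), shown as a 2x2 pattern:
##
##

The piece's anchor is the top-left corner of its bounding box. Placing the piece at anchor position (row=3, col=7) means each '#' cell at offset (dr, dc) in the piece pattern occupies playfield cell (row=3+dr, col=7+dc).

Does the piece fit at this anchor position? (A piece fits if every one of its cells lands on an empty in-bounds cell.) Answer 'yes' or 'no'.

Check each piece cell at anchor (3, 7):
  offset (0,0) -> (3,7): empty -> OK
  offset (0,1) -> (3,8): empty -> OK
  offset (1,0) -> (4,7): occupied ('#') -> FAIL
  offset (1,1) -> (4,8): occupied ('#') -> FAIL
All cells valid: no

Answer: no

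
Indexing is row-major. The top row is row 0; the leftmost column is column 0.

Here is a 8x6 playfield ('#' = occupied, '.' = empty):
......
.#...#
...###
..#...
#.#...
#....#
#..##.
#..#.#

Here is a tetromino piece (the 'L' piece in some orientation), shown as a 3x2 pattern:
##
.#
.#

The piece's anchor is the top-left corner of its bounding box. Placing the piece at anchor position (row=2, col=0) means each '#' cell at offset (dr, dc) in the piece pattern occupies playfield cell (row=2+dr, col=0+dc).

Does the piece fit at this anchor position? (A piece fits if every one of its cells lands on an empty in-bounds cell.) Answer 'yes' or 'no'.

Answer: yes

Derivation:
Check each piece cell at anchor (2, 0):
  offset (0,0) -> (2,0): empty -> OK
  offset (0,1) -> (2,1): empty -> OK
  offset (1,1) -> (3,1): empty -> OK
  offset (2,1) -> (4,1): empty -> OK
All cells valid: yes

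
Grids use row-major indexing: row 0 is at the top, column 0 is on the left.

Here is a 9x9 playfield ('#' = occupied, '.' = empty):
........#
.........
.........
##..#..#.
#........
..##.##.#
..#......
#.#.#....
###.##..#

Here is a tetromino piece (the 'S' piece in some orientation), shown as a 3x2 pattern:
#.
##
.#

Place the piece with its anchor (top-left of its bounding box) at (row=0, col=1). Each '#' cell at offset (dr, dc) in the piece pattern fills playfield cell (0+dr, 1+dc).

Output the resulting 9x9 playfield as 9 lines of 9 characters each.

Fill (0+0,1+0) = (0,1)
Fill (0+1,1+0) = (1,1)
Fill (0+1,1+1) = (1,2)
Fill (0+2,1+1) = (2,2)

Answer: .#......#
.##......
..#......
##..#..#.
#........
..##.##.#
..#......
#.#.#....
###.##..#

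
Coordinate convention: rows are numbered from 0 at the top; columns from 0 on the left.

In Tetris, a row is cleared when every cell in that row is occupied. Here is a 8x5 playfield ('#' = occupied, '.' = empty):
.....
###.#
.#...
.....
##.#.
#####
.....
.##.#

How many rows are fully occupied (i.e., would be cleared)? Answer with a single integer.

Answer: 1

Derivation:
Check each row:
  row 0: 5 empty cells -> not full
  row 1: 1 empty cell -> not full
  row 2: 4 empty cells -> not full
  row 3: 5 empty cells -> not full
  row 4: 2 empty cells -> not full
  row 5: 0 empty cells -> FULL (clear)
  row 6: 5 empty cells -> not full
  row 7: 2 empty cells -> not full
Total rows cleared: 1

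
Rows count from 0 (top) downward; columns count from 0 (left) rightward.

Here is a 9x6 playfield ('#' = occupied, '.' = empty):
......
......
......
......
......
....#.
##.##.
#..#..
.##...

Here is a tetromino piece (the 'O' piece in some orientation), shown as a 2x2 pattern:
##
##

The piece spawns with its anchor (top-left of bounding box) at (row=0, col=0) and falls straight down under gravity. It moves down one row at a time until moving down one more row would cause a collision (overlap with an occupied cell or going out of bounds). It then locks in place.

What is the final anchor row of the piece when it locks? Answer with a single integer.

Answer: 4

Derivation:
Spawn at (row=0, col=0). Try each row:
  row 0: fits
  row 1: fits
  row 2: fits
  row 3: fits
  row 4: fits
  row 5: blocked -> lock at row 4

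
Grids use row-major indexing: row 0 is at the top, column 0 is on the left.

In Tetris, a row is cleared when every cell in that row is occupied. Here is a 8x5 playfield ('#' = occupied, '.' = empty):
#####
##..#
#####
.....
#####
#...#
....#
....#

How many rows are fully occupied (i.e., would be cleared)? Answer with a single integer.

Answer: 3

Derivation:
Check each row:
  row 0: 0 empty cells -> FULL (clear)
  row 1: 2 empty cells -> not full
  row 2: 0 empty cells -> FULL (clear)
  row 3: 5 empty cells -> not full
  row 4: 0 empty cells -> FULL (clear)
  row 5: 3 empty cells -> not full
  row 6: 4 empty cells -> not full
  row 7: 4 empty cells -> not full
Total rows cleared: 3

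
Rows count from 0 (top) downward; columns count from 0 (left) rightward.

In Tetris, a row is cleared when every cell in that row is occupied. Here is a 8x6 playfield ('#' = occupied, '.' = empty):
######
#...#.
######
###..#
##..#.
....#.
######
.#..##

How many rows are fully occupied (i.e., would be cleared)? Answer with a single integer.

Check each row:
  row 0: 0 empty cells -> FULL (clear)
  row 1: 4 empty cells -> not full
  row 2: 0 empty cells -> FULL (clear)
  row 3: 2 empty cells -> not full
  row 4: 3 empty cells -> not full
  row 5: 5 empty cells -> not full
  row 6: 0 empty cells -> FULL (clear)
  row 7: 3 empty cells -> not full
Total rows cleared: 3

Answer: 3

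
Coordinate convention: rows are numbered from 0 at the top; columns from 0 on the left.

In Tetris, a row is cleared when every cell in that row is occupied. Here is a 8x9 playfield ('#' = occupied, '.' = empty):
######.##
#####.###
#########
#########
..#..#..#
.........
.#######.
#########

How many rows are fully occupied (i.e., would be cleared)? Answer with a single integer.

Check each row:
  row 0: 1 empty cell -> not full
  row 1: 1 empty cell -> not full
  row 2: 0 empty cells -> FULL (clear)
  row 3: 0 empty cells -> FULL (clear)
  row 4: 6 empty cells -> not full
  row 5: 9 empty cells -> not full
  row 6: 2 empty cells -> not full
  row 7: 0 empty cells -> FULL (clear)
Total rows cleared: 3

Answer: 3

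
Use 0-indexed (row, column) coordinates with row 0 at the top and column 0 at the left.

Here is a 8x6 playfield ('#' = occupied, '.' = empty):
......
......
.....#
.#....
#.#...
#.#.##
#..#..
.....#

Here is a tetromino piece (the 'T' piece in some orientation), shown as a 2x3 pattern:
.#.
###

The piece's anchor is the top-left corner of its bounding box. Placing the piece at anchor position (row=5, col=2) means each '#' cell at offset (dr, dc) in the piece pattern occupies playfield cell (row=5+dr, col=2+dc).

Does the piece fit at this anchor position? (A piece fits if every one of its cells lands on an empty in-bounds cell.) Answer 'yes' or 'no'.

Answer: no

Derivation:
Check each piece cell at anchor (5, 2):
  offset (0,1) -> (5,3): empty -> OK
  offset (1,0) -> (6,2): empty -> OK
  offset (1,1) -> (6,3): occupied ('#') -> FAIL
  offset (1,2) -> (6,4): empty -> OK
All cells valid: no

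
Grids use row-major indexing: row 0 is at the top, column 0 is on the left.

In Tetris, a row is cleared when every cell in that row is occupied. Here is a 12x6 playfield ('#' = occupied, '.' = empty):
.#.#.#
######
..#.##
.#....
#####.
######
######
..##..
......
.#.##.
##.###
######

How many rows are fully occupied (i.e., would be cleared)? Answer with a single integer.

Check each row:
  row 0: 3 empty cells -> not full
  row 1: 0 empty cells -> FULL (clear)
  row 2: 3 empty cells -> not full
  row 3: 5 empty cells -> not full
  row 4: 1 empty cell -> not full
  row 5: 0 empty cells -> FULL (clear)
  row 6: 0 empty cells -> FULL (clear)
  row 7: 4 empty cells -> not full
  row 8: 6 empty cells -> not full
  row 9: 3 empty cells -> not full
  row 10: 1 empty cell -> not full
  row 11: 0 empty cells -> FULL (clear)
Total rows cleared: 4

Answer: 4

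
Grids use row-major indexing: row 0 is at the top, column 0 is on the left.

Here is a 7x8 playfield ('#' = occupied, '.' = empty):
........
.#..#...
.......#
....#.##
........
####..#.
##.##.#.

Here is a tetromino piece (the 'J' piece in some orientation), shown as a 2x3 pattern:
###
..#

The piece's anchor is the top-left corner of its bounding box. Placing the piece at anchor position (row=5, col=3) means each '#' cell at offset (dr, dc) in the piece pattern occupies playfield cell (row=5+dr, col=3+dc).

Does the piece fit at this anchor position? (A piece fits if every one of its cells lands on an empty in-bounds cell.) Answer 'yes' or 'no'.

Answer: no

Derivation:
Check each piece cell at anchor (5, 3):
  offset (0,0) -> (5,3): occupied ('#') -> FAIL
  offset (0,1) -> (5,4): empty -> OK
  offset (0,2) -> (5,5): empty -> OK
  offset (1,2) -> (6,5): empty -> OK
All cells valid: no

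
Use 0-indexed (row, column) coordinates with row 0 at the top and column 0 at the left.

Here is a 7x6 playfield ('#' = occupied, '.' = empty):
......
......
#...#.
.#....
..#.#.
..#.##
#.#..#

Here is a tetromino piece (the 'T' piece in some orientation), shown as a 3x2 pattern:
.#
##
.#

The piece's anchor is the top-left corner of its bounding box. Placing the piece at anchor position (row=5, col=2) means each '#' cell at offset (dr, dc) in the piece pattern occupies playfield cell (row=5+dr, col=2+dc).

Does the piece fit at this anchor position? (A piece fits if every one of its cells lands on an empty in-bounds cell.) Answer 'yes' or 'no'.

Answer: no

Derivation:
Check each piece cell at anchor (5, 2):
  offset (0,1) -> (5,3): empty -> OK
  offset (1,0) -> (6,2): occupied ('#') -> FAIL
  offset (1,1) -> (6,3): empty -> OK
  offset (2,1) -> (7,3): out of bounds -> FAIL
All cells valid: no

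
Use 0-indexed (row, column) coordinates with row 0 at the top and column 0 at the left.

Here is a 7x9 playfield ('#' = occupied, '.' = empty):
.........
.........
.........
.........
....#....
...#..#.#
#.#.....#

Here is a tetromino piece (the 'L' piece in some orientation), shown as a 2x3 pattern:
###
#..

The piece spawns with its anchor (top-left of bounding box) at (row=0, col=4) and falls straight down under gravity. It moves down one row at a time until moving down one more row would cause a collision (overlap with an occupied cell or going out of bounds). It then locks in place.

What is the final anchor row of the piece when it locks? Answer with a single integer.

Spawn at (row=0, col=4). Try each row:
  row 0: fits
  row 1: fits
  row 2: fits
  row 3: blocked -> lock at row 2

Answer: 2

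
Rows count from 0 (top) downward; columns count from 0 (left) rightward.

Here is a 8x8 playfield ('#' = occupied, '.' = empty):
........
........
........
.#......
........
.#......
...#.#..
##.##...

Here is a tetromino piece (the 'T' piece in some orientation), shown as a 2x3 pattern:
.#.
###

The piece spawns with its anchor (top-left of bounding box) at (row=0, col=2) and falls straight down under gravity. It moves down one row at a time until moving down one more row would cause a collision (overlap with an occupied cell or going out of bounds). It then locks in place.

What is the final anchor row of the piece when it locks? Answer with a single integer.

Spawn at (row=0, col=2). Try each row:
  row 0: fits
  row 1: fits
  row 2: fits
  row 3: fits
  row 4: fits
  row 5: blocked -> lock at row 4

Answer: 4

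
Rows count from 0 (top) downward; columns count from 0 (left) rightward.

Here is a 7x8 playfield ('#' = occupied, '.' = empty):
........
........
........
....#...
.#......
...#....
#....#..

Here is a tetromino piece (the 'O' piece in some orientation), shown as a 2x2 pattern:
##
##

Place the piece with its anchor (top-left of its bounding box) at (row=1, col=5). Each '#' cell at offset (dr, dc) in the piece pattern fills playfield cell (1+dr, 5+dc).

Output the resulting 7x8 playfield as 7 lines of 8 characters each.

Answer: ........
.....##.
.....##.
....#...
.#......
...#....
#....#..

Derivation:
Fill (1+0,5+0) = (1,5)
Fill (1+0,5+1) = (1,6)
Fill (1+1,5+0) = (2,5)
Fill (1+1,5+1) = (2,6)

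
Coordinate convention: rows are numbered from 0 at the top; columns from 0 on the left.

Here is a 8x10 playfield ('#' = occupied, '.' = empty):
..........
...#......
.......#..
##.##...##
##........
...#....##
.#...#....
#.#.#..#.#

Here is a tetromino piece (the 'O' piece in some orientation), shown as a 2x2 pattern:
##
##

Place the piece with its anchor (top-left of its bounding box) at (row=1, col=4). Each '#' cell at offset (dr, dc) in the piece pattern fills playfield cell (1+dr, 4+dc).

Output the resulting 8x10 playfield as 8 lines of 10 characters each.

Answer: ..........
...###....
....##.#..
##.##...##
##........
...#....##
.#...#....
#.#.#..#.#

Derivation:
Fill (1+0,4+0) = (1,4)
Fill (1+0,4+1) = (1,5)
Fill (1+1,4+0) = (2,4)
Fill (1+1,4+1) = (2,5)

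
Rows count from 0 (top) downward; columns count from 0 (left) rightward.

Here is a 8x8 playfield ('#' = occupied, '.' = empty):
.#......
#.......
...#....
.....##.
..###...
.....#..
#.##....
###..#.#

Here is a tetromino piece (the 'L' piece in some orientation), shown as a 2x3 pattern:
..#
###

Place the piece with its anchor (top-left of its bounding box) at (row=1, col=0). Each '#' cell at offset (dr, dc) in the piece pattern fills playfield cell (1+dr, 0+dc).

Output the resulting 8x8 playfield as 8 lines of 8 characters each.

Fill (1+0,0+2) = (1,2)
Fill (1+1,0+0) = (2,0)
Fill (1+1,0+1) = (2,1)
Fill (1+1,0+2) = (2,2)

Answer: .#......
#.#.....
####....
.....##.
..###...
.....#..
#.##....
###..#.#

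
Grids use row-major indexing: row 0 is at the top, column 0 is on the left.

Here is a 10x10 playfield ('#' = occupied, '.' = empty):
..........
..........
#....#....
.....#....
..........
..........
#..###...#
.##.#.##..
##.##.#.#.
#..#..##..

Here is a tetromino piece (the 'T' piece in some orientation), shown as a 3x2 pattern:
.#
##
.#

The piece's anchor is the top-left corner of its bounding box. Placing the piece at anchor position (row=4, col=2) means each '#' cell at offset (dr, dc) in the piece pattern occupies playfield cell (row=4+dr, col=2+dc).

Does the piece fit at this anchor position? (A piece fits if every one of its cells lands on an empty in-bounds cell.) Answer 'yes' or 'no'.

Check each piece cell at anchor (4, 2):
  offset (0,1) -> (4,3): empty -> OK
  offset (1,0) -> (5,2): empty -> OK
  offset (1,1) -> (5,3): empty -> OK
  offset (2,1) -> (6,3): occupied ('#') -> FAIL
All cells valid: no

Answer: no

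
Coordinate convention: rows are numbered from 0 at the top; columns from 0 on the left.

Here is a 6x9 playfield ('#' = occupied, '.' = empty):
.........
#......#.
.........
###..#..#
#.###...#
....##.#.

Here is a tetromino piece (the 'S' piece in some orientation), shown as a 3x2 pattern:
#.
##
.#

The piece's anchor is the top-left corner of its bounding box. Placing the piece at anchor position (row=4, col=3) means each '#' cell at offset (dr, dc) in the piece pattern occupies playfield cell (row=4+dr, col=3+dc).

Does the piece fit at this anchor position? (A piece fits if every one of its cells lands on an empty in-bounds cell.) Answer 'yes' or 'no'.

Answer: no

Derivation:
Check each piece cell at anchor (4, 3):
  offset (0,0) -> (4,3): occupied ('#') -> FAIL
  offset (1,0) -> (5,3): empty -> OK
  offset (1,1) -> (5,4): occupied ('#') -> FAIL
  offset (2,1) -> (6,4): out of bounds -> FAIL
All cells valid: no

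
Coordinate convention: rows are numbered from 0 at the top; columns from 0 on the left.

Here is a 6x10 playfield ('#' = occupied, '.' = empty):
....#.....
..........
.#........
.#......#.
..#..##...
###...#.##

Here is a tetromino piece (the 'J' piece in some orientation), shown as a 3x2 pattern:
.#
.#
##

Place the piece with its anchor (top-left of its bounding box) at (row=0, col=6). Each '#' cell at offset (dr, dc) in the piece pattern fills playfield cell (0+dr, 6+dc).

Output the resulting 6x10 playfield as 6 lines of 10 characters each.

Answer: ....#..#..
.......#..
.#....##..
.#......#.
..#..##...
###...#.##

Derivation:
Fill (0+0,6+1) = (0,7)
Fill (0+1,6+1) = (1,7)
Fill (0+2,6+0) = (2,6)
Fill (0+2,6+1) = (2,7)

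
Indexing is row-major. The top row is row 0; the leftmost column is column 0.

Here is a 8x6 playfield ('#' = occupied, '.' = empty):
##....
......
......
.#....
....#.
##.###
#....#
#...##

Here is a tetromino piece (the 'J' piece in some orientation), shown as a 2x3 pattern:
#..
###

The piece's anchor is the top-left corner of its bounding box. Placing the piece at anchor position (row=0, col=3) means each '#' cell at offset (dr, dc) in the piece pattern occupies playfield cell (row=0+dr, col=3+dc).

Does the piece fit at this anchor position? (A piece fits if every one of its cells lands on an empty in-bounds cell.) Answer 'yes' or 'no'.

Check each piece cell at anchor (0, 3):
  offset (0,0) -> (0,3): empty -> OK
  offset (1,0) -> (1,3): empty -> OK
  offset (1,1) -> (1,4): empty -> OK
  offset (1,2) -> (1,5): empty -> OK
All cells valid: yes

Answer: yes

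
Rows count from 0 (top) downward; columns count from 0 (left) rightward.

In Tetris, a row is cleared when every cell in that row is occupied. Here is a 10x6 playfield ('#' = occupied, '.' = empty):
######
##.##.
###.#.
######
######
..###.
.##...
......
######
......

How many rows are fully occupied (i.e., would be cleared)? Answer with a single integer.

Answer: 4

Derivation:
Check each row:
  row 0: 0 empty cells -> FULL (clear)
  row 1: 2 empty cells -> not full
  row 2: 2 empty cells -> not full
  row 3: 0 empty cells -> FULL (clear)
  row 4: 0 empty cells -> FULL (clear)
  row 5: 3 empty cells -> not full
  row 6: 4 empty cells -> not full
  row 7: 6 empty cells -> not full
  row 8: 0 empty cells -> FULL (clear)
  row 9: 6 empty cells -> not full
Total rows cleared: 4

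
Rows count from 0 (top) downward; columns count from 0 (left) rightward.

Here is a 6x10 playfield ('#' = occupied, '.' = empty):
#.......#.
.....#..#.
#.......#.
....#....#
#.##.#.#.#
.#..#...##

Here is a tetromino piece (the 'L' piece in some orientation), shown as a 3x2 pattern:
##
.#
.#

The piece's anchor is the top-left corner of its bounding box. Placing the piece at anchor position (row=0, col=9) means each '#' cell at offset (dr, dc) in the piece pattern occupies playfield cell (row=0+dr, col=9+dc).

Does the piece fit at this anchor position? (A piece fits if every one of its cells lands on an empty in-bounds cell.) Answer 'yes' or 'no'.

Check each piece cell at anchor (0, 9):
  offset (0,0) -> (0,9): empty -> OK
  offset (0,1) -> (0,10): out of bounds -> FAIL
  offset (1,1) -> (1,10): out of bounds -> FAIL
  offset (2,1) -> (2,10): out of bounds -> FAIL
All cells valid: no

Answer: no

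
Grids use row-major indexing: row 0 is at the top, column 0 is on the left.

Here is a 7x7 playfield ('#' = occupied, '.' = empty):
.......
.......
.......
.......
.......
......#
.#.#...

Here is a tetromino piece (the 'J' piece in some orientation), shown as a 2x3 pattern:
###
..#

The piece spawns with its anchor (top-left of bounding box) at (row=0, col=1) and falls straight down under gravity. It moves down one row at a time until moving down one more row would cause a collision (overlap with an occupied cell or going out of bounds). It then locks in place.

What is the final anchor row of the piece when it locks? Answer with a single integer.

Spawn at (row=0, col=1). Try each row:
  row 0: fits
  row 1: fits
  row 2: fits
  row 3: fits
  row 4: fits
  row 5: blocked -> lock at row 4

Answer: 4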